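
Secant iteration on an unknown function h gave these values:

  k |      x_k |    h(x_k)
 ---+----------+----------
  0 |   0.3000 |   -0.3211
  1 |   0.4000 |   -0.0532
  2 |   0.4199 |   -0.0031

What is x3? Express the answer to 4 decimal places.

x3 = 0.4199 − (-0.0031)·(0.4199 − 0.4000) / (-0.0031 − (-0.0532))
   = 0.4199 − (-0.000062)/(0.050100) = 0.421131

0.4211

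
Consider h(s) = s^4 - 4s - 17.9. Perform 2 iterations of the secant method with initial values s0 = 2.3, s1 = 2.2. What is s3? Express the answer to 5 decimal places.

h(2.3) = 0.8841000, h(2.2) = -3.2744000
s2 = 2.2000000 − (-3.2744000)·(2.2000000 − 2.3000000) / (-3.2744000 − 0.8841000) = 2.2000000 − (0.3274400)/(-4.1585000) = 2.2787399
h(2.2787399) = -0.0512868
s3 = 2.2787399 − (-0.0512868)·(2.2787399 − 2.2000000) / (-0.0512868 − (-3.2744000)) = 2.2787399 − (-0.0040383)/(3.2231132) = 2.2799929

2.27999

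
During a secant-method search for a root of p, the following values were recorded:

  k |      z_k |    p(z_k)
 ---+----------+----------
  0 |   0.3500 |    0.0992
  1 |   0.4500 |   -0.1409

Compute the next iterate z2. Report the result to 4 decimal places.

0.3913

z2 = 0.4500 − (-0.1409)·(0.4500 − 0.3500) / (-0.1409 − 0.0992)
   = 0.4500 − (-0.014090)/(-0.240100) = 0.391316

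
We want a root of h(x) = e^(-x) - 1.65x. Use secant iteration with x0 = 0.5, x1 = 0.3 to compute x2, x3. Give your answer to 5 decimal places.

0.40589, 0.40447

h(0.5) = -0.2184693, h(0.3) = 0.2458182
x2 = 0.3000000 − 0.2458182·(0.3000000 − 0.5000000) / (0.2458182 − (-0.2184693)) = 0.3000000 − (-0.0491636)/(0.4642876) = 0.4058905
h(0.4058905) = -0.0033362
x3 = 0.4058905 − (-0.0033362)·(0.4058905 − 0.3000000) / (-0.0033362 − 0.2458182) = 0.4058905 − (-0.0003533)/(-0.2491544) = 0.4044726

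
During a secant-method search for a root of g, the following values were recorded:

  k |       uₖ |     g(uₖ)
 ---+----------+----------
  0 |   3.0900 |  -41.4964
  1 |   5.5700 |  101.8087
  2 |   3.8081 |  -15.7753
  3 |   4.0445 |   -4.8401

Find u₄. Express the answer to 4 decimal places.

u₄ = 4.0445 − (-4.8401)·(4.0445 − 3.8081) / (-4.8401 − (-15.7753))
   = 4.0445 − (-1.144200)/(10.935200) = 4.149135

4.1491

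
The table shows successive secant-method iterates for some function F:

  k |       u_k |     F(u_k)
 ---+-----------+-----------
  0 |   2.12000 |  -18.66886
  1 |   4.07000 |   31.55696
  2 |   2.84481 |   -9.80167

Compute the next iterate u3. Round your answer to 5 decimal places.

u3 = 2.84481 − (-9.80167)·(2.84481 − 4.07000) / (-9.80167 − 31.55696)
   = 2.84481 − (12.0089081)/(-41.3586300) = 3.1351704

3.13517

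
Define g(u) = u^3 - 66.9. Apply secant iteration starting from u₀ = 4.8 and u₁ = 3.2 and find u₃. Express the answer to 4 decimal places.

4.0994

g(4.8) = 43.692000, g(3.2) = -34.132000
u₂ = 3.200000 − (-34.132000)·(3.200000 − 4.800000) / (-34.132000 − 43.692000) = 3.200000 − (54.611200)/(-77.824000) = 3.901727
g(3.901727) = -7.502163
u₃ = 3.901727 − (-7.502163)·(3.901727 − 3.200000) / (-7.502163 − (-34.132000)) = 3.901727 − (-5.264470)/(26.629837) = 4.099418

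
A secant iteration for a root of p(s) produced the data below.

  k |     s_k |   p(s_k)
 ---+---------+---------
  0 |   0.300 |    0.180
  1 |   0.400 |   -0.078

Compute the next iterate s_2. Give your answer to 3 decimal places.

s_2 = 0.400 − (-0.078)·(0.400 − 0.300) / (-0.078 − 0.180)
   = 0.400 − (-0.00780)/(-0.25800) = 0.36977

0.370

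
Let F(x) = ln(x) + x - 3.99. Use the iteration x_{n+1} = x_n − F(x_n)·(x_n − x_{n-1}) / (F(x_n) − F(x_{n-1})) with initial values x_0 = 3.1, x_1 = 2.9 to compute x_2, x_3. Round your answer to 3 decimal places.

2.919, 2.919

F(3.1) = 0.24140, F(2.9) = -0.02529
x_2 = 2.90000 − (-0.02529)·(2.90000 − 3.10000) / (-0.02529 − 0.24140) = 2.90000 − (0.00506)/(-0.26669) = 2.91897
F(2.91897) = 0.00019
x_3 = 2.91897 − 0.00019·(2.91897 − 2.90000) / (0.00019 − (-0.02529)) = 2.91897 − (0.00000)/(0.02548) = 2.91882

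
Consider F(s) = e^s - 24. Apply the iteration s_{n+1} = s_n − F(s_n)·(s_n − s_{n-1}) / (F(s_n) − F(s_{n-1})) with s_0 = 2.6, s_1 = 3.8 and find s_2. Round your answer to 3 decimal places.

3.005

F(2.6) = -10.53626, F(3.8) = 20.70118
s_2 = 3.80000 − 20.70118·(3.80000 − 2.60000) / (20.70118 − (-10.53626)) = 3.80000 − (24.84142)/(31.23745) = 3.00476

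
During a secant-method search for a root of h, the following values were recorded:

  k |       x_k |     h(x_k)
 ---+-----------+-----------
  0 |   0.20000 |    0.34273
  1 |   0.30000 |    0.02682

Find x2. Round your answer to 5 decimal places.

x2 = 0.30000 − 0.02682·(0.30000 − 0.20000) / (0.02682 − 0.34273)
   = 0.30000 − (0.0026820)/(-0.3159100) = 0.3084898

0.30849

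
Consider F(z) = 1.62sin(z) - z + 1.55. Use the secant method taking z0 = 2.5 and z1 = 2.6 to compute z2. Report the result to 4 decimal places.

2.5083

F(2.5) = 0.019525, F(2.6) = -0.214888
z2 = 2.600000 − (-0.214888)·(2.600000 − 2.500000) / (-0.214888 − 0.019525) = 2.600000 − (-0.021489)/(-0.234413) = 2.508329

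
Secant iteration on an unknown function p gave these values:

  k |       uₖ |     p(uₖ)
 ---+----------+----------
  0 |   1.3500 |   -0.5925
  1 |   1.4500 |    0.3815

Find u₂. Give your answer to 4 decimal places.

1.4108

u₂ = 1.4500 − 0.3815·(1.4500 − 1.3500) / (0.3815 − (-0.5925))
   = 1.4500 − (0.038150)/(0.974000) = 1.410832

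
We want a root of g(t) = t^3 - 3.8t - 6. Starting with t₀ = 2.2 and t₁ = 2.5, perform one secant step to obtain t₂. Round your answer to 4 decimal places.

g(2.2) = -3.712000, g(2.5) = 0.125000
t₂ = 2.500000 − 0.125000·(2.500000 − 2.200000) / (0.125000 − (-3.712000)) = 2.500000 − (0.037500)/(3.837000) = 2.490227

2.4902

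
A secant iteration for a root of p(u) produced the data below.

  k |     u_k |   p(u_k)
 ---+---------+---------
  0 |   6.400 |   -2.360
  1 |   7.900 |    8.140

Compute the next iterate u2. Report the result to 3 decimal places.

u2 = 7.900 − 8.140·(7.900 − 6.400) / (8.140 − (-2.360))
   = 7.900 − (12.21000)/(10.50000) = 6.73714

6.737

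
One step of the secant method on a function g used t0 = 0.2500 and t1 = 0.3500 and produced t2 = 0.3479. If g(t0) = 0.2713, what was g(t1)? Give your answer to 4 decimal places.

The secant line through (0.2500, 0.2713) and (0.3500, g(t1)) crosses zero at t2 = 0.3479.
So (0.2500, 0.2713), (0.3500, g(t1)), (0.3479, 0) are collinear:
g(t1) = 0.2713 · (0.3500 − 0.3479) / (0.2500 − 0.3479) = 0.2713 · (0.002100)/(-0.097900) = -0.005820

-0.0058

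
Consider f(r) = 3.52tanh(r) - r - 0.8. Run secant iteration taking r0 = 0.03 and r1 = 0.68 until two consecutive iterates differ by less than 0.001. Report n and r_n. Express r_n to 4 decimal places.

f(0.03) = -0.724432, f(0.68) = 0.602148
r2 = 0.680000 − 0.602148·(0.650000)/(1.326580) = 0.384958;  |Δ| = 0.295042
f(0.384958) = 0.106902
r3 = 0.384958 − 0.106902·(-0.295042)/(-0.495246) = 0.321272;  |Δ| = 0.063686
f(0.321272) = -0.027761
r4 = 0.321272 − (-0.027761)·(-0.063686)/(-0.134663) = 0.334401;  |Δ| = 0.013129
f(0.334401) = 0.000692
r5 = 0.334401 − 0.000692·(0.013129)/(0.028453) = 0.334082;  |Δ| = 0.000319
|r5 − r4| = 0.000319 < 0.001

n = 5, r_n = 0.3341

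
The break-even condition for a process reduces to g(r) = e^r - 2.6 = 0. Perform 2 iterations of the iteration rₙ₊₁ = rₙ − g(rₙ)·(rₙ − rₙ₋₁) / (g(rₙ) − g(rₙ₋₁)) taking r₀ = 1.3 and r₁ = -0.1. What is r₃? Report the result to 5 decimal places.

g(1.3) = 1.0692967, g(-0.1) = -1.6951626
r₂ = -0.1000000 − (-1.6951626)·(-0.1000000 − 1.3000000) / (-1.6951626 − 1.0692967) = -0.1000000 − (2.3732276)/(-2.7644592) = 0.7584781
g(0.7584781) = -0.4649756
r₃ = 0.7584781 − (-0.4649756)·(0.7584781 − (-0.1000000)) / (-0.4649756 − (-1.6951626)) = 0.7584781 − (-0.3991714)/(1.2301870) = 1.0829583

1.08296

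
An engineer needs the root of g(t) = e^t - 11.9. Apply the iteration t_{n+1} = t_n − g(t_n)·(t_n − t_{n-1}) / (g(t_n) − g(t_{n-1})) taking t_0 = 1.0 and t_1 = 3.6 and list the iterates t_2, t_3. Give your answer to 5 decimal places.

1.70462, 2.09472

g(1.0) = -9.1817182, g(3.6) = 24.6982344
t_2 = 3.6000000 − 24.6982344·(3.6000000 − 1.0000000) / (24.6982344 − (-9.1817182)) = 3.6000000 − (64.2154096)/(33.8799526) = 1.7046193
g(1.7046193) = -6.4007085
t_3 = 1.7046193 − (-6.4007085)·(1.7046193 − 3.6000000) / (-6.4007085 − 24.6982344) = 1.7046193 − (12.1317796)/(-31.0989430) = 2.0947219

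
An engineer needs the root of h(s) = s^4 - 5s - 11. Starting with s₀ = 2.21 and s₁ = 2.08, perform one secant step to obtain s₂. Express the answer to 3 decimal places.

2.158

h(2.21) = 1.80443, h(2.08) = -2.68226
s₂ = 2.08000 − (-2.68226)·(2.08000 − 2.21000) / (-2.68226 − 1.80443) = 2.08000 − (0.34869)/(-4.48670) = 2.15772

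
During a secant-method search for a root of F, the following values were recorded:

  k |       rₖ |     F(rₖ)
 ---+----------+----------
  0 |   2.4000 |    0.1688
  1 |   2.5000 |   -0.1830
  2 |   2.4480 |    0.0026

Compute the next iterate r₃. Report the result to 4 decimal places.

r₃ = 2.4480 − 0.0026·(2.4480 − 2.5000) / (0.0026 − (-0.1830))
   = 2.4480 − (-0.000135)/(0.185600) = 2.448728

2.4487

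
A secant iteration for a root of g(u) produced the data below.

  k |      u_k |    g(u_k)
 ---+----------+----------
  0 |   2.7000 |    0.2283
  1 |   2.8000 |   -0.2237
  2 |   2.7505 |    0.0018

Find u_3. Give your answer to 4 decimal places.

2.7509

u_3 = 2.7505 − 0.0018·(2.7505 − 2.8000) / (0.0018 − (-0.2237))
   = 2.7505 − (-0.000089)/(0.225500) = 2.750895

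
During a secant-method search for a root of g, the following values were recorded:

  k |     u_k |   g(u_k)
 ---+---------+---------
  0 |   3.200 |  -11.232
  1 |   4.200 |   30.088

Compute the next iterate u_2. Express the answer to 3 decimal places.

3.472

u_2 = 4.200 − 30.088·(4.200 − 3.200) / (30.088 − (-11.232))
   = 4.200 − (30.08800)/(41.32000) = 3.47183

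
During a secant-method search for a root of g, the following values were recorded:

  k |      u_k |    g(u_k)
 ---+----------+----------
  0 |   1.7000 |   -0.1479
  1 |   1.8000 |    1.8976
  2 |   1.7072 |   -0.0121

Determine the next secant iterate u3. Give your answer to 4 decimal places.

u3 = 1.7072 − (-0.0121)·(1.7072 − 1.8000) / (-0.0121 − 1.8976)
   = 1.7072 − (0.001123)/(-1.909700) = 1.707788

1.7078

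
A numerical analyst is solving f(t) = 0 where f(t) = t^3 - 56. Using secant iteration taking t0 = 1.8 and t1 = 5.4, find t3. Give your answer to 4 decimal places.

3.5300

f(1.8) = -50.168000, f(5.4) = 101.464000
t2 = 5.400000 − 101.464000·(5.400000 − 1.800000) / (101.464000 − (-50.168000)) = 5.400000 − (365.270400)/(151.632000) = 2.991073
f(2.991073) = -29.240309
t3 = 2.991073 − (-29.240309)·(2.991073 − 5.400000) / (-29.240309 − 101.464000) = 2.991073 − (70.437767)/(-130.704309) = 3.529982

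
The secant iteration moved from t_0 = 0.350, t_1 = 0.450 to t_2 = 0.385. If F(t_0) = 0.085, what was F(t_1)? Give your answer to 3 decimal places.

The secant line through (0.350, 0.085) and (0.450, F(t_1)) crosses zero at t_2 = 0.385.
So (0.350, 0.085), (0.450, F(t_1)), (0.385, 0) are collinear:
F(t_1) = 0.085 · (0.450 − 0.385) / (0.350 − 0.385) = 0.085 · (0.06500)/(-0.03500) = -0.15786

-0.158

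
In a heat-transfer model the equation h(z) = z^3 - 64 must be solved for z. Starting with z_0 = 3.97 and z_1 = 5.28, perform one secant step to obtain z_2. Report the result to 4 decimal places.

3.9921

h(3.97) = -1.429227, h(5.28) = 83.197952
z_2 = 5.280000 − 83.197952·(5.280000 − 3.970000) / (83.197952 − (-1.429227)) = 5.280000 − (108.989317)/(84.627179) = 3.992124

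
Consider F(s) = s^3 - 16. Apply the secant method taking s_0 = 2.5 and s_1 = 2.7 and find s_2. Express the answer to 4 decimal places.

F(2.5) = -0.375000, F(2.7) = 3.683000
s_2 = 2.700000 − 3.683000·(2.700000 − 2.500000) / (3.683000 − (-0.375000)) = 2.700000 − (0.736600)/(4.058000) = 2.518482

2.5185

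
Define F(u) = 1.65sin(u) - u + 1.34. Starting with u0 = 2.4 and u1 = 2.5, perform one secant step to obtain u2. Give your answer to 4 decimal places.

F(2.4) = 0.054514, F(2.5) = -0.172521
u2 = 2.500000 − (-0.172521)·(2.500000 − 2.400000) / (-0.172521 − 0.054514) = 2.500000 − (-0.017252)/(-0.227035) = 2.424011

2.4240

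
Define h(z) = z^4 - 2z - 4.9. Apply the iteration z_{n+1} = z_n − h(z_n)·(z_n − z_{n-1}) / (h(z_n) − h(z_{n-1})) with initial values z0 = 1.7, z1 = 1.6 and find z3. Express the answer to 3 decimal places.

1.697

h(1.7) = 0.05210, h(1.6) = -1.54640
z2 = 1.60000 − (-1.54640)·(1.60000 − 1.70000) / (-1.54640 − 0.05210) = 1.60000 − (0.15464)/(-1.59850) = 1.69674
h(1.69674) = -0.00525
z3 = 1.69674 − (-0.00525)·(1.69674 − 1.60000) / (-0.00525 − (-1.54640)) = 1.69674 − (-0.00051)/(1.54115) = 1.69707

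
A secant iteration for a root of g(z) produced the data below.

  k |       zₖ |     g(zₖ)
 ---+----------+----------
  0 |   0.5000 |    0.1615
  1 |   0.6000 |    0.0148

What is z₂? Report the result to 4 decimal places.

z₂ = 0.6000 − 0.0148·(0.6000 − 0.5000) / (0.0148 − 0.1615)
   = 0.6000 − (0.001480)/(-0.146700) = 0.610089

0.6101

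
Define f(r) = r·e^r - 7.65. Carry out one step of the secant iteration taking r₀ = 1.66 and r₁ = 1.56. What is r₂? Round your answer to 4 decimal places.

1.5773

f(1.66) = 1.080456, f(1.56) = -0.226239
r₂ = 1.560000 − (-0.226239)·(1.560000 − 1.660000) / (-0.226239 − 1.080456) = 1.560000 − (0.022624)/(-1.306695) = 1.577314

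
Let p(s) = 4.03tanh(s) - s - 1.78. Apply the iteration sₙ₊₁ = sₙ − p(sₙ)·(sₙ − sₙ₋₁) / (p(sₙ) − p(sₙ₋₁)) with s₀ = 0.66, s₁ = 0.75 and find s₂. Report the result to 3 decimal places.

p(0.66) = -0.10920, p(0.75) = 0.02965
s₂ = 0.75000 − 0.02965·(0.75000 − 0.66000) / (0.02965 − (-0.10920)) = 0.75000 − (0.00267)/(0.13885) = 0.73078

0.731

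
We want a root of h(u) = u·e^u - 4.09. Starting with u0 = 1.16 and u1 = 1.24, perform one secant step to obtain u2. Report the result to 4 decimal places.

h(1.16) = -0.389677, h(1.24) = 0.194961
u2 = 1.240000 − 0.194961·(1.240000 − 1.160000) / (0.194961 − (-0.389677)) = 1.240000 − (0.015597)/(0.584638) = 1.213322

1.2133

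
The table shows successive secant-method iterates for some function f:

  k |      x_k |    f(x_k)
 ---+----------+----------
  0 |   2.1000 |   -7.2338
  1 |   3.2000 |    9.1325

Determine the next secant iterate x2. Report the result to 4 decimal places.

x2 = 3.2000 − 9.1325·(3.2000 − 2.1000) / (9.1325 − (-7.2338))
   = 3.2000 − (10.045750)/(16.366300) = 2.586193

2.5862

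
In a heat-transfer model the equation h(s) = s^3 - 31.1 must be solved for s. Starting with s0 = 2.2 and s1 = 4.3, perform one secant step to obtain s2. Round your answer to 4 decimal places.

2.8237

h(2.2) = -20.452000, h(4.3) = 48.407000
s2 = 4.300000 − 48.407000·(4.300000 − 2.200000) / (48.407000 − (-20.452000)) = 4.300000 − (101.654700)/(68.859000) = 2.823727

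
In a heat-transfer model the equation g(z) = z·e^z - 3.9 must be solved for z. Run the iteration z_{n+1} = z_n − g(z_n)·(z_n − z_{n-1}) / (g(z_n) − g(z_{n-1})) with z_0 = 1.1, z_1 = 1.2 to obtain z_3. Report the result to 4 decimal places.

g(1.1) = -0.595417, g(1.2) = 0.084140
z_2 = 1.200000 − 0.084140·(1.200000 − 1.100000) / (0.084140 − (-0.595417)) = 1.200000 − (0.008414)/(0.679558) = 1.187618
g(1.187618) = -0.005488
z_3 = 1.187618 − (-0.005488)·(1.187618 − 1.200000) / (-0.005488 − 0.084140) = 1.187618 − (0.000068)/(-0.089629) = 1.188377

1.1884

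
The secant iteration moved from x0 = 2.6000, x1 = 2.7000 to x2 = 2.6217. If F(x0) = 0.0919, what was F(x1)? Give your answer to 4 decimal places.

-0.3316

The secant line through (2.6000, 0.0919) and (2.7000, F(x1)) crosses zero at x2 = 2.6217.
So (2.6000, 0.0919), (2.7000, F(x1)), (2.6217, 0) are collinear:
F(x1) = 0.0919 · (2.7000 − 2.6217) / (2.6000 − 2.6217) = 0.0919 · (0.078300)/(-0.021700) = -0.331602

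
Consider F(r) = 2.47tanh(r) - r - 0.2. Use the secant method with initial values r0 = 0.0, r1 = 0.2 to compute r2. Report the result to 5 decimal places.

0.13912

F(0.0) = -0.2000000, F(0.2) = 0.0875170
r2 = 0.2000000 − 0.0875170·(0.2000000 − 0.0000000) / (0.0875170 − (-0.2000000)) = 0.2000000 − (0.0175034)/(0.2875170) = 0.1391222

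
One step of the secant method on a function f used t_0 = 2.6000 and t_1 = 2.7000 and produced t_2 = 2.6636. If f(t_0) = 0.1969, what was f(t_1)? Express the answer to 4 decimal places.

-0.1127

The secant line through (2.6000, 0.1969) and (2.7000, f(t_1)) crosses zero at t_2 = 2.6636.
So (2.6000, 0.1969), (2.7000, f(t_1)), (2.6636, 0) are collinear:
f(t_1) = 0.1969 · (2.7000 − 2.6636) / (2.6000 − 2.6636) = 0.1969 · (0.036400)/(-0.063600) = -0.112691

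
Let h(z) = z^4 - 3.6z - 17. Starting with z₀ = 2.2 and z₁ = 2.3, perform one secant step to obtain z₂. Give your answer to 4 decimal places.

2.2356

h(2.2) = -1.494400, h(2.3) = 2.704100
z₂ = 2.300000 − 2.704100·(2.300000 − 2.200000) / (2.704100 − (-1.494400)) = 2.300000 − (0.270410)/(4.198500) = 2.235594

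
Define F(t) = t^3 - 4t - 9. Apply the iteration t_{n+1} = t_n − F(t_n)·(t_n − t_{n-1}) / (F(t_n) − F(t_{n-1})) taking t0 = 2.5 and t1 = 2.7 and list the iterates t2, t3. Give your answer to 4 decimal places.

F(2.5) = -3.375000, F(2.7) = -0.117000
t2 = 2.700000 − (-0.117000)·(2.700000 − 2.500000) / (-0.117000 − (-3.375000)) = 2.700000 − (-0.023400)/(3.258000) = 2.707182
F(2.707182) = 0.011766
t3 = 2.707182 − 0.011766·(2.707182 − 2.700000) / (0.011766 − (-0.117000)) = 2.707182 − (0.000085)/(0.128766) = 2.706526

2.7072, 2.7065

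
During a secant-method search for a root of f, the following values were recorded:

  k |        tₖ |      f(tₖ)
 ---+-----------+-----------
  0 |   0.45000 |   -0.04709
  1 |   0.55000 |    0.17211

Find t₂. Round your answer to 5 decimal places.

0.47148

t₂ = 0.55000 − 0.17211·(0.55000 − 0.45000) / (0.17211 − (-0.04709))
   = 0.55000 − (0.0172110)/(0.2192000) = 0.4714827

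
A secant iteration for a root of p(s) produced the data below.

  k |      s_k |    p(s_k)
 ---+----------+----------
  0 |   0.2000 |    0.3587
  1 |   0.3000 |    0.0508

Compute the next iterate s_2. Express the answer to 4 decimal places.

0.3165

s_2 = 0.3000 − 0.0508·(0.3000 − 0.2000) / (0.0508 − 0.3587)
   = 0.3000 − (0.005080)/(-0.307900) = 0.316499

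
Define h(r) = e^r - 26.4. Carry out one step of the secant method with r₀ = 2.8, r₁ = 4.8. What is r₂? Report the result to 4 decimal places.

2.9895

h(2.8) = -9.955353, h(4.8) = 95.110418
r₂ = 4.800000 − 95.110418·(4.800000 − 2.800000) / (95.110418 − (-9.955353)) = 4.800000 − (190.220835)/(105.065771) = 2.989507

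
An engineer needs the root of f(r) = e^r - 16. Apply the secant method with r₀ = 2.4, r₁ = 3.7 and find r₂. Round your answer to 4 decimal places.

2.6199

f(2.4) = -4.976824, f(3.7) = 24.447304
r₂ = 3.700000 − 24.447304·(3.700000 − 2.400000) / (24.447304 − (-4.976824)) = 3.700000 − (31.781496)/(29.424128) = 2.619883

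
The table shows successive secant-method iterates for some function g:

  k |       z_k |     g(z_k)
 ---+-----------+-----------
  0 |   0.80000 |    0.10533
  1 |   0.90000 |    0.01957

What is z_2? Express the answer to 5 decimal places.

0.92282

z_2 = 0.90000 − 0.01957·(0.90000 − 0.80000) / (0.01957 − 0.10533)
   = 0.90000 − (0.0019570)/(-0.0857600) = 0.9228195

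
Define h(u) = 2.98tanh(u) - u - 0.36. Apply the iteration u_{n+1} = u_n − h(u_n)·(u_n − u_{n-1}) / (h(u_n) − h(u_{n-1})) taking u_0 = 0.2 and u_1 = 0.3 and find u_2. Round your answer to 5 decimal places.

0.18434

h(0.2) = 0.0281785, h(0.3) = 0.2081116
u_2 = 0.3000000 − 0.2081116·(0.3000000 − 0.2000000) / (0.2081116 − 0.0281785) = 0.3000000 − (0.0208112)/(0.1799331) = 0.1843395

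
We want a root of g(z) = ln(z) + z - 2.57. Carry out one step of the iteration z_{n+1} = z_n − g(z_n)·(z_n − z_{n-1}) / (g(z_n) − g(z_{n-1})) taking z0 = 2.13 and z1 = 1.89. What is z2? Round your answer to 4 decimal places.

g(2.13) = 0.316122, g(1.89) = -0.043423
z2 = 1.890000 − (-0.043423)·(1.890000 − 2.130000) / (-0.043423 − 0.316122) = 1.890000 − (0.010422)/(-0.359545) = 1.918985

1.9190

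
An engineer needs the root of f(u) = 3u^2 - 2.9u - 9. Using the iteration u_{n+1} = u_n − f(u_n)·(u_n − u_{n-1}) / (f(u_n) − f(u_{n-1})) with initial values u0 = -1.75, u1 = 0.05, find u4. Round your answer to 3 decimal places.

f(-1.75) = 5.26250, f(0.05) = -9.13750
u2 = 0.05000 − (-9.13750)·(0.05000 − (-1.75000)) / (-9.13750 − 5.26250) = 0.05000 − (-16.44750)/(-14.40000) = -1.09219
f(-1.09219) = -2.25404
u3 = -1.09219 − (-2.25404)·(-1.09219 − 0.05000) / (-2.25404 − (-9.13750)) = -1.09219 − (2.57453)/(6.88346) = -1.46620
f(-1.46620) = 1.70126
u4 = -1.46620 − 1.70126·(-1.46620 − (-1.09219)) / (1.70126 − (-2.25404)) = -1.46620 − (-0.63630)/(3.95529) = -1.30533

-1.305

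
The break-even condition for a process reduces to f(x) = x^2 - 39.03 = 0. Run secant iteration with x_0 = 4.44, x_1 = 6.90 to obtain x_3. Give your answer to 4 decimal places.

6.2422

f(4.44) = -19.316400, f(6.90) = 8.580000
x_2 = 6.900000 − 8.580000·(6.900000 − 4.440000) / (8.580000 − (-19.316400)) = 6.900000 − (21.106800)/(27.896400) = 6.143386
f(6.143386) = -1.288805
x_3 = 6.143386 − (-1.288805)·(6.143386 − 6.900000) / (-1.288805 − 8.580000) = 6.143386 − (0.975128)/(-9.868805) = 6.242195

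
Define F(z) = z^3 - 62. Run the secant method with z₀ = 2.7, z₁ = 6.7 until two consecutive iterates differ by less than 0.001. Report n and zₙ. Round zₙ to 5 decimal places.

F(2.7) = -42.3170000, F(6.7) = 238.7630000
z₂ = 6.7000000 − 238.7630000·(4.0000000)/(281.0800000) = 3.3022058;  |Δ| = 3.3977942
F(3.3022058) = -25.9908891
z₃ = 3.3022058 − (-25.9908891)·(-3.3977942)/(-264.7538891) = 3.6357672;  |Δ| = 0.3335615
F(3.6357672) = -13.9395078
z₄ = 3.6357672 − (-13.9395078)·(0.3335615)/(12.0513812) = 4.0215888;  |Δ| = 0.3858215
F(4.0215888) = 3.0418643
z₅ = 4.0215888 − 3.0418643·(0.3858215)/(16.9813721) = 3.9524768;  |Δ| = 0.0691120
F(3.9524768) = -0.2541210
z₆ = 3.9524768 − (-0.2541210)·(-0.0691120)/(-3.2959853) = 3.9578053;  |Δ| = 0.0053285
F(3.9578053) = -0.0040553
z₇ = 3.9578053 − (-0.0040553)·(0.0053285)/(0.2500657) = 3.9578917;  |Δ| = 0.0000864
|z₇ − z₆| = 0.0000864 < 0.001

n = 7, zₙ = 3.95789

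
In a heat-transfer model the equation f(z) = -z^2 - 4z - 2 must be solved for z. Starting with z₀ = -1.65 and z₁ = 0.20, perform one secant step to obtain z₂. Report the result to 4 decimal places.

-0.9137

f(-1.65) = 1.877500, f(0.20) = -2.840000
z₂ = 0.200000 − (-2.840000)·(0.200000 − (-1.650000)) / (-2.840000 − 1.877500) = 0.200000 − (-5.254000)/(-4.717500) = -0.913725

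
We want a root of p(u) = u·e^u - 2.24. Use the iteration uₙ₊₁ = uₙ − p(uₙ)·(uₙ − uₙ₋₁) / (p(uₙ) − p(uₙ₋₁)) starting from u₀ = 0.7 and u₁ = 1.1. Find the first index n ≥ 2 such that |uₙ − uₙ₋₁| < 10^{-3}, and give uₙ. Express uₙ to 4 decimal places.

n = 5, uₙ = 0.9056

p(0.7) = -0.830373, p(1.1) = 1.064583
u₂ = 1.100000 − 1.064583·(0.400000)/(1.894956) = 0.875281;  |Δ| = 0.224719
p(0.875281) = -0.139721
u₃ = 0.875281 − (-0.139721)·(-0.224719)/(-1.204304) = 0.901352;  |Δ| = 0.026072
p(0.901352) = -0.020031
u₄ = 0.901352 − (-0.020031)·(0.026072)/(0.119690) = 0.905716;  |Δ| = 0.004363
p(0.905716) = 0.000470
u₅ = 0.905716 − 0.000470·(0.004363)/(0.020501) = 0.905616;  |Δ| = 0.000100
|u₅ − u₄| = 0.000100 < 10^{-3}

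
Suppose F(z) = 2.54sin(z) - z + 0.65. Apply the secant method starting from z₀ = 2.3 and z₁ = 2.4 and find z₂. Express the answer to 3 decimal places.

2.388

F(2.3) = 0.24409, F(2.4) = -0.03432
z₂ = 2.40000 − (-0.03432)·(2.40000 − 2.30000) / (-0.03432 − 0.24409) = 2.40000 − (-0.00343)/(-0.27841) = 2.38767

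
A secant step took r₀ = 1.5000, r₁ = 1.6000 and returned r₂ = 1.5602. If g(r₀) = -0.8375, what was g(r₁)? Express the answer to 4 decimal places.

0.5537

The secant line through (1.5000, -0.8375) and (1.6000, g(r₁)) crosses zero at r₂ = 1.5602.
So (1.5000, -0.8375), (1.6000, g(r₁)), (1.5602, 0) are collinear:
g(r₁) = -0.8375 · (1.6000 − 1.5602) / (1.5000 − 1.5602) = -0.8375 · (0.039800)/(-0.060200) = 0.553696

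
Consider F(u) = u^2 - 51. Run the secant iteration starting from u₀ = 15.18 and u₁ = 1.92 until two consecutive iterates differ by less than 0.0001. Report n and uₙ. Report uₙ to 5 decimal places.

n = 8, uₙ = 7.14143

F(15.18) = 179.4324000, F(1.92) = -47.3136000
u₂ = 1.9200000 − (-47.3136000)·(-13.2600000)/(-226.7460000) = 4.6868772;  |Δ| = 2.7668772
F(4.6868772) = -29.0331822
u₃ = 4.6868772 − (-29.0331822)·(2.7668772)/(18.2804178) = 9.0812652;  |Δ| = 4.3943880
F(9.0812652) = 31.4693784
u₄ = 9.0812652 − 31.4693784·(4.3943880)/(60.5025606) = 6.7955990;  |Δ| = 2.2856662
F(6.7955990) = -4.8198342
u₅ = 6.7955990 − (-4.8198342)·(-2.2856662)/(-36.2892126) = 7.0991750;  |Δ| = 0.3035760
F(7.0991750) = -0.6017150
u₆ = 7.0991750 − (-0.6017150)·(0.3035760)/(4.2181193) = 7.1424801;  |Δ| = 0.0433051
F(7.1424801) = 0.0150217
u₇ = 7.1424801 − 0.0150217·(0.0433051)/(0.6167367) = 7.1414253;  |Δ| = 0.0010548
F(7.1414253) = -0.0000446
u₈ = 7.1414253 − (-0.0000446)·(-0.0010548)/(-0.0150663) = 7.1414284;  |Δ| = 0.0000031
|u₈ − u₇| = 0.0000031 < 0.0001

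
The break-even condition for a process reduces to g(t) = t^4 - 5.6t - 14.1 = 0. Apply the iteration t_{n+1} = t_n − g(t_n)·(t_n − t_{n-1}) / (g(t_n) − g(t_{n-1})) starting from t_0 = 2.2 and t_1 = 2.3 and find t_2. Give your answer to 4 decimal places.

g(2.2) = -2.994400, g(2.3) = 1.004100
t_2 = 2.300000 − 1.004100·(2.300000 − 2.200000) / (1.004100 − (-2.994400)) = 2.300000 − (0.100410)/(3.998500) = 2.274888

2.2749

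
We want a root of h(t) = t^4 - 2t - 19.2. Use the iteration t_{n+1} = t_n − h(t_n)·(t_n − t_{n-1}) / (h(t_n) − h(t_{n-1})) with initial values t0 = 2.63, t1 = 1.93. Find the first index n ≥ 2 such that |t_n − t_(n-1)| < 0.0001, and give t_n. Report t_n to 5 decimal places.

h(2.63) = 23.3835056, h(1.93) = -9.1851200
t2 = 1.9300000 − (-9.1851200)·(-0.7000000)/(-32.5686256) = 2.1274165;  |Δ| = 0.1974165
h(2.1274165) = -2.9710536
t3 = 2.1274165 − (-2.9710536)·(0.1974165)/(6.2140664) = 2.2218048;  |Δ| = 0.0943883
h(2.2218048) = 0.7245976
t4 = 2.2218048 − 0.7245976·(0.0943883)/(3.6956512) = 2.2032983;  |Δ| = 0.0185065
h(2.2032983) = -0.0401999
t5 = 2.2032983 − (-0.0401999)·(-0.0185065)/(-0.7647975) = 2.2042710;  |Δ| = 0.0009728
h(2.2042710) = -0.0004997
t6 = 2.2042710 − (-0.0004997)·(0.0009728)/(0.0397002) = 2.2042833;  |Δ| = 0.0000122
|t6 − t5| = 0.0000122 < 0.0001

n = 6, t_n = 2.20428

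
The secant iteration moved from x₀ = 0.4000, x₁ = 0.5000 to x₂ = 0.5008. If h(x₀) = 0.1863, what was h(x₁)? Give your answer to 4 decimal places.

The secant line through (0.4000, 0.1863) and (0.5000, h(x₁)) crosses zero at x₂ = 0.5008.
So (0.4000, 0.1863), (0.5000, h(x₁)), (0.5008, 0) are collinear:
h(x₁) = 0.1863 · (0.5000 − 0.5008) / (0.4000 − 0.5008) = 0.1863 · (-0.000800)/(-0.100800) = 0.001479

0.0015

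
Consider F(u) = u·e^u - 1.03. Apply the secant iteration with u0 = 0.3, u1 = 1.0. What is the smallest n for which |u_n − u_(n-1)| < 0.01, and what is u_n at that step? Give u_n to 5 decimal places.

F(0.3) = -0.6250424, F(1.0) = 1.6882818
u2 = 1.0000000 − 1.6882818·(0.7000000)/(2.3133242) = 0.4891346;  |Δ| = 0.5108654
F(0.4891346) = -0.2322683
u3 = 0.4891346 − (-0.2322683)·(-0.5108654)/(-1.9205501) = 0.5509179;  |Δ| = 0.0617833
F(0.5509179) = -0.0742431
u4 = 0.5509179 − (-0.0742431)·(0.0617833)/(0.1580252) = 0.5799448;  |Δ| = 0.0290269
F(0.5799448) = 0.0057464
u5 = 0.5799448 − 0.0057464·(0.0290269)/(0.0799895) = 0.5778595;  |Δ| = 0.0020853
|u5 − u4| = 0.0020853 < 0.01

n = 5, u_n = 0.57786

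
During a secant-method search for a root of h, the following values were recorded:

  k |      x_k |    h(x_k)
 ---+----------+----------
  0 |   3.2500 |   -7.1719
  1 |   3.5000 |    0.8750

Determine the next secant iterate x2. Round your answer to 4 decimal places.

3.4728

x2 = 3.5000 − 0.8750·(3.5000 − 3.2500) / (0.8750 − (-7.1719))
   = 3.5000 − (0.218750)/(8.046900) = 3.472816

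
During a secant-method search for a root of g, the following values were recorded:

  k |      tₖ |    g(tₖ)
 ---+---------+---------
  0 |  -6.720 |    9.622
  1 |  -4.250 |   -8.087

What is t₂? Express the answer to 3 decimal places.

-5.378

t₂ = -4.250 − (-8.087)·(-4.250 − (-6.720)) / (-8.087 − 9.622)
   = -4.250 − (-19.97489)/(-17.70900) = -5.37795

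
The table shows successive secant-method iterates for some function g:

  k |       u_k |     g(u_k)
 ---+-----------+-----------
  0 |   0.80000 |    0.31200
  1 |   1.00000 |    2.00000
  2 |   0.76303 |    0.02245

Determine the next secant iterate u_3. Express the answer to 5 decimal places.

u_3 = 0.76303 − 0.02245·(0.76303 − 1.00000) / (0.02245 − 2.00000)
   = 0.76303 − (-0.0053200)/(-1.9775500) = 0.7603398

0.76034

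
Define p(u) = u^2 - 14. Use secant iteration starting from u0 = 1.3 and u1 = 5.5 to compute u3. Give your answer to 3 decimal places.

p(1.3) = -12.31000, p(5.5) = 16.25000
u2 = 5.50000 − 16.25000·(5.50000 − 1.30000) / (16.25000 − (-12.31000)) = 5.50000 − (68.25000)/(28.56000) = 3.11029
p(3.11029) = -4.32607
u3 = 3.11029 − (-4.32607)·(3.11029 − 5.50000) / (-4.32607 − 16.25000) = 3.11029 − (10.33804)/(-20.57607) = 3.61272

3.613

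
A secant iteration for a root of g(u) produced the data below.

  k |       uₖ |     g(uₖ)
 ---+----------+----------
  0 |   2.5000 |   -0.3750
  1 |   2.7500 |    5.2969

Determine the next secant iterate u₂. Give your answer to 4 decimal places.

u₂ = 2.7500 − 5.2969·(2.7500 − 2.5000) / (5.2969 − (-0.3750))
   = 2.7500 − (1.324225)/(5.671900) = 2.516529

2.5165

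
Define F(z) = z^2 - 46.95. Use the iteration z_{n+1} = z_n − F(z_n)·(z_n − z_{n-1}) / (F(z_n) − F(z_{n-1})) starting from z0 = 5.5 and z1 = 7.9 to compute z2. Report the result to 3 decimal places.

6.746

F(5.5) = -16.70000, F(7.9) = 15.46000
z2 = 7.90000 − 15.46000·(7.90000 − 5.50000) / (15.46000 − (-16.70000)) = 7.90000 − (37.10400)/(32.16000) = 6.74627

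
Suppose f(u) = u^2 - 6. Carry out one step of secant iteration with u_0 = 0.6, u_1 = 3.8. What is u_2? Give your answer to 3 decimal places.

1.882

f(0.6) = -5.64000, f(3.8) = 8.44000
u_2 = 3.80000 − 8.44000·(3.80000 − 0.60000) / (8.44000 − (-5.64000)) = 3.80000 − (27.00800)/(14.08000) = 1.88182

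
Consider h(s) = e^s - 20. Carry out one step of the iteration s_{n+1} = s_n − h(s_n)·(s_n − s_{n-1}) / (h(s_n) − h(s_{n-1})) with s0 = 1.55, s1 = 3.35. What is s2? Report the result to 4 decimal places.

2.7067

h(1.55) = -15.288530, h(3.35) = 8.502734
s2 = 3.350000 − 8.502734·(3.350000 − 1.550000) / (8.502734 − (-15.288530)) = 3.350000 − (15.304921)/(23.791263) = 2.706700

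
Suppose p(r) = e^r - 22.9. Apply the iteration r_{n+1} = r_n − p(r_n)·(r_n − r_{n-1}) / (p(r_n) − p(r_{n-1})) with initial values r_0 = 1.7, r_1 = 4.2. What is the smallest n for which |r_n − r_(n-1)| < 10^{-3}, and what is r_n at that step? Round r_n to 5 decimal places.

p(1.7) = -17.4260526, p(4.2) = 43.7863310
r_2 = 4.2000000 − 43.7863310·(2.5000000)/(61.2123836) = 2.4117045;  |Δ| = 1.7882955
p(2.4117045) = -11.7470444
r_3 = 2.4117045 − (-11.7470444)·(-1.7882955)/(-55.5333754) = 2.7899849;  |Δ| = 0.3782804
p(2.7899849) = -6.6192258
r_4 = 2.7899849 − (-6.6192258)·(0.3782804)/(5.1278186) = 3.2782867;  |Δ| = 0.4883018
p(3.2782867) = 3.6302806
r_5 = 3.2782867 − 3.6302806·(0.4883018)/(10.2495064) = 3.1053347;  |Δ| = 0.1729520
p(3.1053347) = -0.5833119
r_6 = 3.1053347 − (-0.5833119)·(-0.1729520)/(-4.2135926) = 3.1292775;  |Δ| = 0.0239427
p(3.1292775) = -0.0425413
r_7 = 3.1292775 − (-0.0425413)·(0.0239427)/(0.5407707) = 3.1311610;  |Δ| = 0.0018835
p(3.1311610) = 0.0005519
r_8 = 3.1311610 − 0.0005519·(0.0018835)/(0.0430931) = 3.1311369;  |Δ| = 0.0000241
|r_8 − r_7| = 0.0000241 < 10^{-3}

n = 8, r_n = 3.13114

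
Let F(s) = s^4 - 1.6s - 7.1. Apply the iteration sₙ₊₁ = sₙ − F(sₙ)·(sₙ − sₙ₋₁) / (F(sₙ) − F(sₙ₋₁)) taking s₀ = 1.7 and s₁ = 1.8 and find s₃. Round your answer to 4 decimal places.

1.7756

F(1.7) = -1.467900, F(1.8) = 0.517600
s₂ = 1.800000 − 0.517600·(1.800000 − 1.700000) / (0.517600 − (-1.467900)) = 1.800000 − (0.051760)/(1.985500) = 1.773931
F(1.773931) = -0.035743
s₃ = 1.773931 − (-0.035743)·(1.773931 − 1.800000) / (-0.035743 − 0.517600) = 1.773931 − (0.000932)/(-0.553343) = 1.775615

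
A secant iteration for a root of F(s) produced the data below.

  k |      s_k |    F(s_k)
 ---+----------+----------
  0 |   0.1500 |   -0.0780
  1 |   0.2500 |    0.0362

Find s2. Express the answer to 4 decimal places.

s2 = 0.2500 − 0.0362·(0.2500 − 0.1500) / (0.0362 − (-0.0780))
   = 0.2500 − (0.003620)/(0.114200) = 0.218301

0.2183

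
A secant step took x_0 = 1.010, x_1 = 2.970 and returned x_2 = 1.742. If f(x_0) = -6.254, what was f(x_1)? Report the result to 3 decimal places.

The secant line through (1.010, -6.254) and (2.970, f(x_1)) crosses zero at x_2 = 1.742.
So (1.010, -6.254), (2.970, f(x_1)), (1.742, 0) are collinear:
f(x_1) = -6.254 · (2.970 − 1.742) / (1.010 − 1.742) = -6.254 · (1.22800)/(-0.73200) = 10.49168

10.492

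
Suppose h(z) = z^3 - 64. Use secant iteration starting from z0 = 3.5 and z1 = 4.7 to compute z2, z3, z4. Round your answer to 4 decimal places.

3.9159, 3.9867, 4.0003

h(3.5) = -21.125000, h(4.7) = 39.823000
z2 = 4.700000 − 39.823000·(4.700000 − 3.500000) / (39.823000 − (-21.125000)) = 4.700000 − (47.787600)/(60.948000) = 3.915928
h(3.915928) = -3.951218
z3 = 3.915928 − (-3.951218)·(3.915928 − 4.700000) / (-3.951218 − 39.823000) = 3.915928 − (3.098038)/(-43.774218) = 3.986701
h(3.986701) = -0.636211
z4 = 3.986701 − (-0.636211)·(3.986701 − 3.915928) / (-0.636211 − (-3.951218)) = 3.986701 − (-0.045027)/(3.315007) = 4.000284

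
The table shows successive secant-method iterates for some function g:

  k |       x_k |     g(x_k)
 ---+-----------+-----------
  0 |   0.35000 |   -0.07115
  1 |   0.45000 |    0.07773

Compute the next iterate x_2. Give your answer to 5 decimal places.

x_2 = 0.45000 − 0.07773·(0.45000 − 0.35000) / (0.07773 − (-0.07115))
   = 0.45000 − (0.0077730)/(0.1488800) = 0.3977902

0.39779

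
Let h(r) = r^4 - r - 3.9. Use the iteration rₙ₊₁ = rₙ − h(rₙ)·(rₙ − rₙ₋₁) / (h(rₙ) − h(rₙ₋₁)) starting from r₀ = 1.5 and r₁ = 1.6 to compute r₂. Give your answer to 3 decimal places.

1.524

h(1.5) = -0.33750, h(1.6) = 1.05360
r₂ = 1.60000 − 1.05360·(1.60000 − 1.50000) / (1.05360 − (-0.33750)) = 1.60000 − (0.10536)/(1.39110) = 1.52426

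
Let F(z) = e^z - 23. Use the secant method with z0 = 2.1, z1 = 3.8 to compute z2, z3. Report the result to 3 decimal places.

2.790, 3.029

F(2.1) = -14.83383, F(3.8) = 21.70118
z2 = 3.80000 − 21.70118·(3.80000 − 2.10000) / (21.70118 − (-14.83383)) = 3.80000 − (36.89201)/(36.53501) = 2.79023
F(2.79023) = -6.71526
z3 = 2.79023 − (-6.71526)·(2.79023 − 3.80000) / (-6.71526 − 21.70118) = 2.79023 − (6.78088)/(-28.41644) = 3.02885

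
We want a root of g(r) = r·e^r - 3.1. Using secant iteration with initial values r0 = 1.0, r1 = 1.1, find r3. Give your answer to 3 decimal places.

g(1.0) = -0.38172, g(1.1) = 0.20458
r2 = 1.10000 − 0.20458·(1.10000 − 1.00000) / (0.20458 − (-0.38172)) = 1.10000 − (0.02046)/(0.58630) = 1.06511
g(1.06511) = -0.00997
r3 = 1.06511 − (-0.00997)·(1.06511 − 1.10000) / (-0.00997 − 0.20458) = 1.06511 − (0.00035)/(-0.21455) = 1.06673

1.067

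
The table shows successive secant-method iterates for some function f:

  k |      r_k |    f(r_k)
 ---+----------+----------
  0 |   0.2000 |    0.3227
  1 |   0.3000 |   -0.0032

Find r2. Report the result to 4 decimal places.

0.2990

r2 = 0.3000 − (-0.0032)·(0.3000 − 0.2000) / (-0.0032 − 0.3227)
   = 0.3000 − (-0.000320)/(-0.325900) = 0.299018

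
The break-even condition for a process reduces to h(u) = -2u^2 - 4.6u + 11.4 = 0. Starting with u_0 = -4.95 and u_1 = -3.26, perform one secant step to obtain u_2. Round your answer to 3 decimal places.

-3.695

h(-4.95) = -14.83500, h(-3.26) = 5.14080
u_2 = -3.26000 − 5.14080·(-3.26000 − (-4.95000)) / (5.14080 − (-14.83500)) = -3.26000 − (8.68795)/(19.97580) = -3.69492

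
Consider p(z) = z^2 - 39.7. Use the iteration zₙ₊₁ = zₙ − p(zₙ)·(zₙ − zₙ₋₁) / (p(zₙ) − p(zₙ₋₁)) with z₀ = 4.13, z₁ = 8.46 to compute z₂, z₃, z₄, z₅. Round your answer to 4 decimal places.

p(4.13) = -22.643100, p(8.46) = 31.871600
z₂ = 8.460000 − 31.871600·(8.460000 − 4.130000) / (31.871600 − (-22.643100)) = 8.460000 − (138.004028)/(54.514700) = 5.928499
p(5.928499) = -4.552902
z₃ = 5.928499 − (-4.552902)·(5.928499 − 8.460000) / (-4.552902 − 31.871600) = 5.928499 − (11.525677)/(-36.424502) = 6.244925
p(6.244925) = -0.700908
z₄ = 6.244925 − (-0.700908)·(6.244925 − 5.928499) / (-0.700908 − (-4.552902)) = 6.244925 − (-0.221786)/(3.851994) = 6.302502
p(6.302502) = 0.021534
z₅ = 6.302502 − 0.021534·(6.302502 − 6.244925) / (0.021534 − (-0.700908)) = 6.302502 − (0.001240)/(0.722442) = 6.300786

5.9285, 6.2449, 6.3025, 6.3008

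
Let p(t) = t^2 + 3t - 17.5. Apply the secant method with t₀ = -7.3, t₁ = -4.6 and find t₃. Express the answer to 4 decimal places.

-5.9816

p(-7.3) = 13.890000, p(-4.6) = -10.140000
t₂ = -4.600000 − (-10.140000)·(-4.600000 − (-7.300000)) / (-10.140000 − 13.890000) = -4.600000 − (-27.378000)/(-24.030000) = -5.739326
p(-5.739326) = -1.778116
t₃ = -5.739326 − (-1.778116)·(-5.739326 − (-4.600000)) / (-1.778116 − (-10.140000)) = -5.739326 − (2.025854)/(8.361884) = -5.981598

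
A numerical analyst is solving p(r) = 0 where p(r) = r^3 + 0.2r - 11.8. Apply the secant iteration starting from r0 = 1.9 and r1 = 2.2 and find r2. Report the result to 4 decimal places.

2.2555

p(1.9) = -4.561000, p(2.2) = -0.712000
r2 = 2.200000 − (-0.712000)·(2.200000 − 1.900000) / (-0.712000 − (-4.561000)) = 2.200000 − (-0.213600)/(3.849000) = 2.255495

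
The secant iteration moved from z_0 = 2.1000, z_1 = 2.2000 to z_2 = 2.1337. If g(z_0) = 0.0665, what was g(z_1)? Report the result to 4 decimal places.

-0.1308

The secant line through (2.1000, 0.0665) and (2.2000, g(z_1)) crosses zero at z_2 = 2.1337.
So (2.1000, 0.0665), (2.2000, g(z_1)), (2.1337, 0) are collinear:
g(z_1) = 0.0665 · (2.2000 − 2.1337) / (2.1000 − 2.1337) = 0.0665 · (0.066300)/(-0.033700) = -0.130829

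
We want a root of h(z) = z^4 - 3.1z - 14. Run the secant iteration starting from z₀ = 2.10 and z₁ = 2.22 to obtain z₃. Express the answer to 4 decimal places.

2.1304

h(2.10) = -1.061900, h(2.22) = 3.407127
z₂ = 2.220000 − 3.407127·(2.220000 − 2.100000) / (3.407127 − (-1.061900)) = 2.220000 − (0.408855)/(4.469027) = 2.128514
h(2.128514) = -0.072327
z₃ = 2.128514 − (-0.072327)·(2.128514 − 2.220000) / (-0.072327 − 3.407127) = 2.128514 − (0.006617)/(-3.479453) = 2.130415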